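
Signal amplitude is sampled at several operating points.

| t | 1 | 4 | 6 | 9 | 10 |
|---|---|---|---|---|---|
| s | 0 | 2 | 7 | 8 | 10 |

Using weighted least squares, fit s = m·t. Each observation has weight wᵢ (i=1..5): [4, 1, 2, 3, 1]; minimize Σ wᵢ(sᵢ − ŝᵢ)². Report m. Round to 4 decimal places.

m = 0.9379

The normal equations are: 435·m = 408.
Hence m = 408 / 435 ≈ 0.937931.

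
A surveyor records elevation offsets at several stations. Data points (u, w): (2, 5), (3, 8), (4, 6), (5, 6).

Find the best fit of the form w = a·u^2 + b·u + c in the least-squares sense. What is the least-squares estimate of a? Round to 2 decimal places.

a = -0.75

Entries of AᵀA: Σu^2·u^2 = 978, Σu^2·u = 224, Σu^2 = 54, Σu·u = 54, Σu = 14, Σ1 = 4.
And Σu^2·w = 338, Σu·w = 88, Σw = 25.
Row-reducing yields a = -3/4, b = 107/20, c = -47/20.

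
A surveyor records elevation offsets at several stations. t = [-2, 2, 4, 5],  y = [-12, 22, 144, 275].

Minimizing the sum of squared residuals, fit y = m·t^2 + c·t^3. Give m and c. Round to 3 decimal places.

Sums needed: Σt^2·t^2 = 913, Σt^2·t^3 = 4149, Σt^3·t^3 = 19849.
Moment sums: Σt^2·y = 9219, Σt^3·y = 43863.
Normal equations: [[913, 4149]; [4149, 19849]]·[m, c]ᵀ = [9219, 43863]ᵀ.
Δ = 913·19849 − 4149² = 907936.
m = (9219·19849 − 4149·43863)/907936 = 125043/113492; c = (913·43863 − 4149·9219)/907936 = 224661/113492.

m = 1.102, c = 1.980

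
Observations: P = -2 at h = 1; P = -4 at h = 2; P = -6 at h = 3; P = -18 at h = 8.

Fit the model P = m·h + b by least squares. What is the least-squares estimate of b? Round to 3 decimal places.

b = 0.586

Normal-equation sums: Σh·h = 78, Σh = 14, Σ1 = 4.
And Σh·P = -172, ΣP = -30.
Normal equations: [[78, 14]; [14, 4]]·[m, b]ᵀ = [-172, -30]ᵀ.
Determinant 78·4 − 14² = 116.
m = ((-172)·4 − 14·(-30))/116 = -67/29; b = (78·(-30) − 14·(-172))/116 = 17/29.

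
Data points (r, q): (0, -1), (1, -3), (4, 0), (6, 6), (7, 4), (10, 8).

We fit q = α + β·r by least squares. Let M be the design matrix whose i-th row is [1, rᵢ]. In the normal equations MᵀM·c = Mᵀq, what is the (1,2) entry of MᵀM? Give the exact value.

28

Row 1 ↔ basis 1, column 2 ↔ basis r, so (MᵀM)_{1,2} = Σᵢ r = (1)·(0) + (1)·(1) + (1)·(4) + (1)·(6) + (1)·(7) + (1)·(10) = 28.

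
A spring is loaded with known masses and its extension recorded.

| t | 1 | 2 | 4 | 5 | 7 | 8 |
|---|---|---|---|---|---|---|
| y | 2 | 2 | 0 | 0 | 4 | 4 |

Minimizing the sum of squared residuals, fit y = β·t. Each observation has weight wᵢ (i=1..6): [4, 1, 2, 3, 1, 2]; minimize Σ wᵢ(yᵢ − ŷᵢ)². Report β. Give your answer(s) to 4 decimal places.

From the data, Σwᵢ·t·t = 292.
Moment sums: Σwᵢ·t·y = 104.
Hence β = 104 / 292 ≈ 0.356164.

β = 0.3562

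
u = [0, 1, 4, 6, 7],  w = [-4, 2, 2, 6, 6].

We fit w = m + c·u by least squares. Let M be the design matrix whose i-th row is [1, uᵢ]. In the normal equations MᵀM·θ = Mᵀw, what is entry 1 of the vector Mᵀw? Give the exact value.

Entry 1 ↔ basis 1, so (Mᵀw)_{1} = Σᵢ wᵢ = (1)·(-4) + (1)·(2) + (1)·(2) + (1)·(6) + (1)·(6) = 12.

12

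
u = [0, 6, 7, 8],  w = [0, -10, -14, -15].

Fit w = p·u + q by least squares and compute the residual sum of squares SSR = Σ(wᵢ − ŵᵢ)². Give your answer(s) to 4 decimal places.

Compute the Gram sums: Σu·u = 149, Σu = 21, Σ1 = 4.
For Aᵀw: Σu·w = -278, Σw = -39.
So AᵀA·[p, q]ᵀ = Aᵀw: [[149, 21]; [21, 4]]·[p, q]ᵀ = [-278, -39]ᵀ.
Determinant 149·4 − 21² = 155.
p = ((-278)·4 − 21·(-39))/155 = -293/155; q = (149·(-39) − 21·(-278))/155 = 27/155.
Residuals: -27/155, 181/155, -146/155, -8/155; SSR = 354/155.

SSR = 2.2839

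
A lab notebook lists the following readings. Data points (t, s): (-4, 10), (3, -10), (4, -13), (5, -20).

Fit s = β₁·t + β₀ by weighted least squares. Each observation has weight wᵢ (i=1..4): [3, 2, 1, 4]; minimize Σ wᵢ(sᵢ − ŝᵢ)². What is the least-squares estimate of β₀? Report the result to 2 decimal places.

Normal-equation sums: Σwᵢ·t·t = 182, Σwᵢ·t = 18, Σwᵢ·1 = 10.
Right-hand side: Σwᵢ·t·s = -632, Σwᵢ·s = -83.
XᵀWX·[β₁, β₀]ᵀ = XᵀWs becomes [[182, 18]; [18, 10]]·[β₁, β₀]ᵀ = [-632, -83]ᵀ.
Determinant 182·10 − 18² = 1496.
β₁ = ((-632)·10 − 18·(-83))/1496 = -2413/748; β₀ = (182·(-83) − 18·(-632))/1496 = -1865/748.

β₀ = -2.49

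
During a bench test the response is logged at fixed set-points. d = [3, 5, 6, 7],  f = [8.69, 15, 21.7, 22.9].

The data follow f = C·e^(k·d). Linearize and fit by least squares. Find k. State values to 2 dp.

k = 0.26

Taking logs, ln f = k·d + ln C, so regress ln f on d.
Σd = 21.0000, Σ(d)² = 119.0000, Σln f = 11.0787, Σd·ln f = 60.4086.
Normal system: [[119.0000, 21.0000]; [21.0000, 4]]·[k, ln C]ᵀ = [60.4086, 11.0787]ᵀ.
Slope k = (n·Σd·ln f − Σd·Σln f)/(n·Σ(d)² − (Σd)²) = (4·60.4086 − 21.0000·11.0787)/35.0000 = 0.25664; ln C = (Σln f − k·Σd)/n = 1.42232.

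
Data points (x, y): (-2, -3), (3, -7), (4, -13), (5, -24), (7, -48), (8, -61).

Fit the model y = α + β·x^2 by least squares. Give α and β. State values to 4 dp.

α = 1.5396, β = -0.9894

Setting ∂/∂α … = 0 gives: 6·α + 167·β = -156;  167·α + 7475·β = -7139.
(Σ1 = 6, Σx^2 = 167, Σx^2·x^2 = 7475, Σy = -156, Σx^2·y = -7139.)
det = 6·7475 − 167² = 16961.
α = ((-156)·7475 − 167·(-7139))/16961 = 26113/16961; β = (6·(-7139) − 167·(-156))/16961 = -16782/16961.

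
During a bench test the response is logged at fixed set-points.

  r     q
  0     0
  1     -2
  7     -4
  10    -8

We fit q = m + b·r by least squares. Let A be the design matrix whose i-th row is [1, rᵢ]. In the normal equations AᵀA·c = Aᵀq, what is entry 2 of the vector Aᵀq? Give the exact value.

Entry 2 ↔ basis r, so (Aᵀq)_{2} = Σᵢ (r)·qᵢ = (0)·(0) + (1)·(-2) + (7)·(-4) + (10)·(-8) = -110.

-110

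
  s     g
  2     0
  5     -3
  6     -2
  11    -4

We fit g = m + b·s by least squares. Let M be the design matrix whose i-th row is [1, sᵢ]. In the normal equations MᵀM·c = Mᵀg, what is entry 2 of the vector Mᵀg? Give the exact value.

Entry 2 ↔ basis s, so (Mᵀg)_{2} = Σᵢ (s)·gᵢ = (2)·(0) + (5)·(-3) + (6)·(-2) + (11)·(-4) = -71.

-71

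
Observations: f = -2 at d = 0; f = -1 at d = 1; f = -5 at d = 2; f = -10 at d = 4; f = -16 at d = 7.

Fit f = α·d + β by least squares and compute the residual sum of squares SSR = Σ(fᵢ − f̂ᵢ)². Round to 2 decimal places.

The normal equations are: 70·α + 14·β = -163;  14·α + 5·β = -34.
(Σd·d = 70, Σd = 14, Σ1 = 5, Σd·f = -163, Σf = -34.)
Eliminating β: 5·(row 1) − 14·(row 2) gives 154·α = 5·(-163) − 14·(-34) = -339, so α = -339/154.
Then β = ((-34) − 14·(-339/154))/5 = -7/11.
Residuals: -15/11, 283/154, 3/77, -43/77, 1/22; SSR = 855/154.

SSR = 5.55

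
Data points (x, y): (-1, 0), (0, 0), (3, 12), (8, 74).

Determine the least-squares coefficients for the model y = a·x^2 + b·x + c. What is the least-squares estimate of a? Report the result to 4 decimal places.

Compute the Gram sums: Σx^2·x^2 = 4178, Σx^2·x = 538, Σx^2 = 74, Σx·x = 74, Σx = 10, Σ1 = 4.
Right-hand side: Σx^2·y = 4844, Σx·y = 628, Σy = 86.
MᵀM·[a, b, c]ᵀ = Mᵀy becomes [[4178, 538, 74]; [538, 74, 10]; [74, 10, 4]]·[a, b, c]ᵀ = [4844, 628, 86]ᵀ.
Row-reducing yields a = 189/181, b = 164/181, c = -15/181.

a = 1.0442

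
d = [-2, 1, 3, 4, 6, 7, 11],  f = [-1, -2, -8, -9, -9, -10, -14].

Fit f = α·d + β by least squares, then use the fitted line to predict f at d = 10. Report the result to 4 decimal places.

Compute the Gram sums: Σd·d = 236, Σd = 30, Σ1 = 7.
And Σd·f = -338, Σf = -53.
Normal equations: [[236, 30]; [30, 7]]·[α, β]ᵀ = [-338, -53]ᵀ.
Eliminating β: 7·(row 1) − 30·(row 2) gives 752·α = 7·(-338) − 30·(-53) = -776, so α = -97/94.
Then β = ((-53) − 30·(-97/94))/7 = -148/47.
At d = 10: f̂ = (-97/94)·(10) + (-148/47)·(1) = -633/47.

f̂ = -13.4681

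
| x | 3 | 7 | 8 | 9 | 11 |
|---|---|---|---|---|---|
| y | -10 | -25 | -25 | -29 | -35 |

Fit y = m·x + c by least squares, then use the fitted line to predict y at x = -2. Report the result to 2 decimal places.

ŷ = 4.82

Forming AᵀA = [[324, 38]; [38, 5]] and Aᵀy = [-1051, -124]ᵀ gives AᵀA·[m, c]ᵀ = Aᵀy.
Eliminating c: 5·(row 1) − 38·(row 2) gives 176·m = 5·(-1051) − 38·(-124) = -543, so m = -543/176.
Then c = ((-124) − 38·(-543/176))/5 = -119/88.
At x = -2: ŷ = (-543/176)·(-2) + (-119/88)·(1) = 53/11.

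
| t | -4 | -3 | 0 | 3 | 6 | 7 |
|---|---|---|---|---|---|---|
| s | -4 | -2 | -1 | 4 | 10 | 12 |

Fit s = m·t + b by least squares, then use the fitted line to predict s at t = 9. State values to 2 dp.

Sums needed: Σt·t = 119, Σt = 9, Σ1 = 6.
For Mᵀs: Σt·s = 178, Σs = 19.
MᵀM·[m, b]ᵀ = Mᵀs becomes [[119, 9]; [9, 6]]·[m, b]ᵀ = [178, 19]ᵀ.
Determinant 119·6 − 9² = 633.
m = (178·6 − 9·19)/633 = 299/211; b = (119·19 − 9·178)/633 = 659/633.
At t = 9: ŝ = (299/211)·(9) + (659/633)·(1) = 8732/633.

ŝ = 13.79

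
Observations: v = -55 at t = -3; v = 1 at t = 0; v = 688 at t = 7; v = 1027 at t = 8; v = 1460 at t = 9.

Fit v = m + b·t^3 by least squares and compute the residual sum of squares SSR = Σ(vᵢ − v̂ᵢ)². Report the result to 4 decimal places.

SSR = 3.7393

Setting ∂/∂m … = 0 gives: 5·m + 1557·b = 3121;  1557·m + 911963·b = 1827633.
(Σ1 = 5, Σt^3 = 1557, Σt^3·t^3 = 911963, Σv = 3121, Σt^3·v = 1827633.)
Δ = 5·911963 − 1557² = 2135566.
m = (3121·911963 − 1557·1827633)/2135566 = 305971/1067783; b = (5·1827633 − 1557·3121)/2135566 = 2139384/1067783.
Residuals: -1270668/1067783, 761812/1067783, 520021/1067783, 942562/1067783, -953727/1067783; SSR = 3992754/1067783.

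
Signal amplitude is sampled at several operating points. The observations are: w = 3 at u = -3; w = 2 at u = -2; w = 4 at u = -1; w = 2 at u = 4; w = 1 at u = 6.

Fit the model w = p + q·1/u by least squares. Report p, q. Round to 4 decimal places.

Normal-equation sums: Σ1 = 5, Σ1/u = -17/12, Σ1/u·1/u = 209/144.
For Xᵀw: Σw = 12, Σ1/u·w = -16/3.
XᵀX·[p, q]ᵀ = Xᵀw becomes [[5, -17/12]; [-17/12, 209/144]]·[p, q]ᵀ = [12, -16/3]ᵀ.
Determinant 5·(209/144) − (-17/12)² = 21/4.
p = (12·(209/144) − (-17/12)·(-16/3))/(21/4) = 355/189; q = (5·(-16/3) − (-17/12)·12)/(21/4) = -116/63.

p = 1.8783, q = -1.8413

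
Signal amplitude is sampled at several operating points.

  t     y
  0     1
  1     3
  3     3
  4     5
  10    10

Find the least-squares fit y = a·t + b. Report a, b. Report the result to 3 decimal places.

a = 0.863, b = 1.294

Normal-equation sums: Σt·t = 126, Σt = 18, Σ1 = 5.
And Σt·y = 132, Σy = 22.
Δ = 126·5 − 18² = 306.
a = (132·5 − 18·22)/306 = 44/51; b = (126·22 − 18·132)/306 = 22/17.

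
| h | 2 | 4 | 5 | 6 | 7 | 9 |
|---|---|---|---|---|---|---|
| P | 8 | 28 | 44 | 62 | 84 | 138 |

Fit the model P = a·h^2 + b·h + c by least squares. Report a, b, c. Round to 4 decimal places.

a = 1.6774, b = 0.1247, c = 0.9918

Forming AᵀA = [[11155, 1485, 211]; [1485, 211, 33]; [211, 33, 6]] and AᵀP = [19106, 2550, 364]ᵀ gives AᵀA·[a, b, c]ᵀ = AᵀP.
Solving the 3×3 system (Gaussian elimination) gives a = 52/31, b = 228/1829, c = 1814/1829.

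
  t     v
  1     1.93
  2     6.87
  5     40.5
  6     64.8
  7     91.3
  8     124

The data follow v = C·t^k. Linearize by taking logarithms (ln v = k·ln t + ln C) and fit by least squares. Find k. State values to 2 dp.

Linearized form: ln v = k·ln t + ln C. From the 6 transformed points,
Σln t = 8.1197, Σ(ln t)² = 14.3918, Σln v = 19.7917, Σln t·ln v = 33.5744.
Normal system: [[14.3918, 8.1197]; [8.1197, 6]]·[k, ln C]ᵀ = [33.5744, 19.7917]ᵀ.
Solving (det = 20.4213): k = 1.99516, ln C = 0.59860.

k = 2.00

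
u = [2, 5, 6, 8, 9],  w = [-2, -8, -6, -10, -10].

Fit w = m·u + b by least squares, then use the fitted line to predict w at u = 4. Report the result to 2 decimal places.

XᵀX·[m, b]ᵀ = Xᵀw reads: 210·m + 30·b = -250;  30·m + 5·b = -36.
Determinant 210·5 − 30² = 150.
m = ((-250)·5 − 30·(-36))/150 = -17/15; b = (210·(-36) − 30·(-250))/150 = -2/5.
At u = 4: ŵ = (-17/15)·(4) + (-2/5)·(1) = -74/15.

ŵ = -4.93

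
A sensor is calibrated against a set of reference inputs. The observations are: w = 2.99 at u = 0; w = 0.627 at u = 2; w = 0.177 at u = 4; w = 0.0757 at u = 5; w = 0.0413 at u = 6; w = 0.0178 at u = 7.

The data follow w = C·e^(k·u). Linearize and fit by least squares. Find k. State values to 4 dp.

With ln wᵢ as the transformed response and uᵢ as the regressor:
XᵀX = [[130.0000, 24.0000]; [24.0000, 6]], rhs = [-68.0862, -10.8996]ᵀ  (here Σu = 24.0000, Σ(u)² = 130.0000, Σln w = -10.8996, Σu·ln w = -68.0862).
Solving (det = 204.0000): k = -0.72023, ln C = 1.06434.

k = -0.7202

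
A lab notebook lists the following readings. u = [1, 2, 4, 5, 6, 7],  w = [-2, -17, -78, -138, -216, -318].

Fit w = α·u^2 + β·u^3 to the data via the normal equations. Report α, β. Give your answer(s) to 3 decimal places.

Normal-equation sums: Σu^2·u^2 = 4595, Σu^2·u^3 = 28765, Σu^3·u^3 = 184091.
Moment sums: Σu^2·w = -28126, Σu^3·w = -178110.
det = 4595·184091 − 28765² = 18472920.
α = ((-28126)·184091 − 28765·(-178110))/18472920 = -13602329/4618230; β = (4595·(-178110) − 28765·(-28126))/18472920 = -468553/923646.

α = -2.945, β = -0.507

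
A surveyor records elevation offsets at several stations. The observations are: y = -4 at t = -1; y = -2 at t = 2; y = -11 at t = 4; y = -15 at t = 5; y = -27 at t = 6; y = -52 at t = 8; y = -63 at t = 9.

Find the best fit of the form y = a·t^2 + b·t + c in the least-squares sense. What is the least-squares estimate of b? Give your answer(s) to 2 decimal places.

Sums needed: Σt^2·t^2 = 12851, Σt^2·t = 1653, Σt^2 = 227, Σt·t = 227, Σt = 33, Σ1 = 7.
Right-hand side: Σt^2·y = -9966, Σt·y = -1264, Σy = -174.
Normal equations: [[12851, 1653, 227]; [1653, 227, 33]; [227, 33, 7]]·[a, b, c]ᵀ = [-9966, -1264, -174]ᵀ.
Row-reducing yields a = -4392/4585, b = 73567/45850, c = -62253/45850.

b = 1.60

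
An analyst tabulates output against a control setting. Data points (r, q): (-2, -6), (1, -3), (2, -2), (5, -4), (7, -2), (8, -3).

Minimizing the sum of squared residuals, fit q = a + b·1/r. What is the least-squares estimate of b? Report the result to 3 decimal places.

Compute the Gram sums: Σ1 = 6, Σ1/r = 411/280, Σ1/r·1/r = 123561/78400.
Right-hand side: Σq = -20, Σ1/r·q = -689/280.
Eliminating b: (123561/78400)·(row 1) − (411/280)·(row 2) gives (114489/15680)·a = (123561/78400)·(-20) − (411/280)·(-689/280) = -2188041/78400, so a = -729347/190815.
Then b = ((-689/280) − (411/280)·(-729347/190815))/(123561/78400) = 25424/12721.

b = 1.999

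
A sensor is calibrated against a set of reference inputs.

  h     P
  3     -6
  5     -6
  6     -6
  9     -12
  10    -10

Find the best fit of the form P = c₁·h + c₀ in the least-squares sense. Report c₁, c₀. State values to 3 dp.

c₁ = -0.843, c₀ = -2.434

Compute the Gram sums: Σh·h = 251, Σh = 33, Σ1 = 5.
And Σh·P = -292, ΣP = -40.
MᵀM·[c₁, c₀]ᵀ = MᵀP becomes [[251, 33]; [33, 5]]·[c₁, c₀]ᵀ = [-292, -40]ᵀ.
Δ = 251·5 − 33² = 166.
c₁ = ((-292)·5 − 33·(-40))/166 = -70/83; c₀ = (251·(-40) − 33·(-292))/166 = -202/83.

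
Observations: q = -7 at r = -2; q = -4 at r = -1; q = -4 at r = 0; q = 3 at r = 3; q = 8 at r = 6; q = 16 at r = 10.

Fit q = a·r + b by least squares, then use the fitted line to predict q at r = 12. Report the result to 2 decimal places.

The normal system AᵀA·[a, b]ᵀ = Aᵀq is [[150, 16]; [16, 6]]·[a, b]ᵀ = [235, 12]ᵀ.
Eliminating b: 6·(row 1) − 16·(row 2) gives 644·a = 6·235 − 16·12 = 1218, so a = 87/46.
Then b = (12 − 16·(87/46))/6 = -70/23.
At r = 12: q̂ = (87/46)·(12) + (-70/23)·(1) = 452/23.

q̂ = 19.65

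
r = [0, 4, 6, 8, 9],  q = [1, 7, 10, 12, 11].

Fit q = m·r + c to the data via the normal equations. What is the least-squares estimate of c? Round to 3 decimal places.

Normal-equation sums: Σr·r = 197, Σr = 27, Σ1 = 5.
For Xᵀq: Σr·q = 283, Σq = 41.
So XᵀX·[m, c]ᵀ = Xᵀq: [[197, 27]; [27, 5]]·[m, c]ᵀ = [283, 41]ᵀ.
Eliminating c: 5·(row 1) − 27·(row 2) gives 256·m = 5·283 − 27·41 = 308, so m = 77/64.
Then c = (41 − 27·(77/64))/5 = 109/64.

c = 1.703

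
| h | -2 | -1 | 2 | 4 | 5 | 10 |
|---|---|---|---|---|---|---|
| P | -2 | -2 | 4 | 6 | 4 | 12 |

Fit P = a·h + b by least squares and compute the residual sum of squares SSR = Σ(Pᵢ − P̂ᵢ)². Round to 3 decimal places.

SSR = 8.667

Entries of XᵀX: Σh·h = 150, Σh = 18, Σ1 = 6.
Moment sums: Σh·P = 178, ΣP = 22.
XᵀX·[a, b]ᵀ = XᵀP becomes [[150, 18]; [18, 6]]·[a, b]ᵀ = [178, 22]ᵀ.
det = 150·6 − 18² = 576.
a = (178·6 − 18·22)/576 = 7/6; b = (150·22 − 18·178)/576 = 1/6.
Residuals: 1/6, -1, 3/2, 7/6, -2, 1/6; SSR = 26/3.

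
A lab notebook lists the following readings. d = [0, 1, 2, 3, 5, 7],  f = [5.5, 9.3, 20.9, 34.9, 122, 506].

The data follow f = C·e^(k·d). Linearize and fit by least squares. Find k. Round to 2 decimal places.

k = 0.64

Linearized form: ln f = k·d + ln C. From the 6 transformed points,
Sums: Σd = 18.0000, Σ(d)² = 88.0000, Σln f = 21.5576, Σd·ln f = 86.5728.
Normal system: [[88.0000, 18.0000]; [18.0000, 6]]·[k, ln C]ᵀ = [86.5728, 21.5576]ᵀ.
Slope k = (n·Σd·ln f − Σd·Σln f)/(n·Σ(d)² − (Σd)²) = (6·86.5728 − 18.0000·21.5576)/204.0000 = 0.64412; ln C = (Σln f − k·Σd)/n = 1.66056.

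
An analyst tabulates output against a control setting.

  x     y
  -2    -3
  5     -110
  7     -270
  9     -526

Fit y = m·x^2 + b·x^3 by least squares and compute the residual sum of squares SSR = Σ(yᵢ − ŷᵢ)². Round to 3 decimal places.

SSR = 4.962

Compute the Gram sums: Σx^2·x^2 = 9603, Σx^2·x^3 = 78949, Σx^3·x^3 = 664779.
For Aᵀy: Σx^2·y = -58598, Σx^3·y = -489790.
det = 9603·664779 − 78949² = 150928136.
m = ((-58598)·664779 − 78949·(-489790))/150928136 = -71572283/37732034; b = (9603·(-489790) − 78949·(-58598))/150928136 = -19299967/37732034.
Residuals: 9346647/18866017, 25639605/18866017, -30359316/18866017, 9990491/18866017; SSR = 93620563/18866017.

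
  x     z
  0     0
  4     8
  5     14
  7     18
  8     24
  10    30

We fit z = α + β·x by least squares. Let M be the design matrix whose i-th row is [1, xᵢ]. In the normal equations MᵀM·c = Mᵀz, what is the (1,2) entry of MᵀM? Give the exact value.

Row 1 ↔ basis 1, column 2 ↔ basis x, so (MᵀM)_{1,2} = Σᵢ x = (1)·(0) + (1)·(4) + (1)·(5) + (1)·(7) + (1)·(8) + (1)·(10) = 34.

34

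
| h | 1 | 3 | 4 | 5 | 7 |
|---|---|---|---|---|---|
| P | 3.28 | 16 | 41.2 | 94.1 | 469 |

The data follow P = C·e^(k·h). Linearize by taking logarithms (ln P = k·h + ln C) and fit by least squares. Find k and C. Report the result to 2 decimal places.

Let Y = ln P. Fitting Y = k·h + ln C by least squares:
Σh = 20.0000, Σ(h)² = 100.0000, Σln P = 18.3738, Σh·ln P = 90.1554.
Equations: 100.0000·k + 20.0000·ln C = 90.1554;  20.0000·k + 5·ln C = 18.3738.
Δ = 100.0000·5 − (20.0000)² = 100.0000; k = (90.1554·5 − 20.0000·18.3738)/100.0000 = 0.83300, ln C = (100.0000·18.3738 − 20.0000·90.1554)/100.0000 = 0.34276, so C = exp(0.34276) = 1.40883.

k = 0.83, C = 1.41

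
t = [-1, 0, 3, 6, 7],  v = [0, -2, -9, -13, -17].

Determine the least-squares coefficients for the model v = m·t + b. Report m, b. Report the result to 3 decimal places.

Compute the Gram sums: Σt·t = 95, Σt = 15, Σ1 = 5.
For Xᵀv: Σt·v = -224, Σv = -41.
XᵀX·[m, b]ᵀ = Xᵀv becomes [[95, 15]; [15, 5]]·[m, b]ᵀ = [-224, -41]ᵀ.
Determinant 95·5 − 15² = 250.
m = ((-224)·5 − 15·(-41))/250 = -101/50; b = (95·(-41) − 15·(-224))/250 = -107/50.

m = -2.020, b = -2.140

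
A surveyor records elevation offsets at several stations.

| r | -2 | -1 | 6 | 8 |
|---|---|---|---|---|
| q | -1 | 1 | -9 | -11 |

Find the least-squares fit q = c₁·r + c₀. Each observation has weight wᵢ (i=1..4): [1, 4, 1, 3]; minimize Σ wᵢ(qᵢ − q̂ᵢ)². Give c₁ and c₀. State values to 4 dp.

Sums needed: Σwᵢ·r·r = 236, Σwᵢ·r = 24, Σwᵢ·1 = 9.
Right-hand side: Σwᵢ·r·q = -320, Σwᵢ·q = -39.
Normal equations: [[236, 24]; [24, 9]]·[c₁, c₀]ᵀ = [-320, -39]ᵀ.
Determinant 236·9 − 24² = 1548.
c₁ = ((-320)·9 − 24·(-39))/1548 = -54/43; c₀ = (236·(-39) − 24·(-320))/1548 = -127/129.

c₁ = -1.2558, c₀ = -0.9845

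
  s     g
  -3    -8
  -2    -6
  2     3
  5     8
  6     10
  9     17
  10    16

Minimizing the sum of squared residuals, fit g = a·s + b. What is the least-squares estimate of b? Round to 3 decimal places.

Normal-equation sums: Σs·s = 259, Σs = 27, Σ1 = 7.
Right-hand side: Σs·g = 455, Σg = 40.
Eliminating b: 7·(row 1) − 27·(row 2) gives 1084·a = 7·455 − 27·40 = 2105, so a = 2105/1084.
Then b = (40 − 27·(2105/1084))/7 = -1925/1084.

b = -1.776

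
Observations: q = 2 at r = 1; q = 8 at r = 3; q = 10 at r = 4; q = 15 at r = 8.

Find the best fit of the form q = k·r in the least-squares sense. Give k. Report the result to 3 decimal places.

Forming XᵀX = [[90]] and Xᵀq = [186]ᵀ gives XᵀX·[k]ᵀ = Xᵀq.
k = 186/90 = 2.06667.

k = 2.067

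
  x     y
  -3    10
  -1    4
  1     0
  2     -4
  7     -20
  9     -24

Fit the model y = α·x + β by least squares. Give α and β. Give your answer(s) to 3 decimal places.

Compute the Gram sums: Σx·x = 145, Σx = 15, Σ1 = 6.
For Mᵀy: Σx·y = -398, Σy = -34.
MᵀM·[α, β]ᵀ = Mᵀy becomes [[145, 15]; [15, 6]]·[α, β]ᵀ = [-398, -34]ᵀ.
Determinant 145·6 − 15² = 645.
α = ((-398)·6 − 15·(-34))/645 = -626/215; β = (145·(-34) − 15·(-398))/645 = 208/129.

α = -2.912, β = 1.612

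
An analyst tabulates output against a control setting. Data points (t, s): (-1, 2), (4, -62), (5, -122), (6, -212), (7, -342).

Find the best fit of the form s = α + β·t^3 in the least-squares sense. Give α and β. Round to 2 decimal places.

The normal system MᵀM·[α, β]ᵀ = Mᵀs is [[5, 747]; [747, 184027]]·[α, β]ᵀ = [-736, -182318]ᵀ.
Eliminating β: 184027·(row 1) − 747·(row 2) gives 362126·α = 184027·(-736) − 747·(-182318) = 747674, so α = 373837/181063.
Then β = ((-182318) − 747·(373837/181063))/184027 = -180899/181063.

α = 2.06, β = -1.00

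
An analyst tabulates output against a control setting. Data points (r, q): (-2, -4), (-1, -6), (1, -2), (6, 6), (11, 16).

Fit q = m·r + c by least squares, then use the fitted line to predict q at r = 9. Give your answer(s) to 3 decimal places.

q̂ = 11.864

The normal equations are: 163·m + 15·c = 224;  15·m + 5·c = 10.
(Σr·r = 163, Σr = 15, Σ1 = 5, Σr·q = 224, Σq = 10.)
det = 163·5 − 15² = 590.
m = (224·5 − 15·10)/590 = 97/59; c = (163·10 − 15·224)/590 = -173/59.
At r = 9: q̂ = (97/59)·(9) + (-173/59)·(1) = 700/59.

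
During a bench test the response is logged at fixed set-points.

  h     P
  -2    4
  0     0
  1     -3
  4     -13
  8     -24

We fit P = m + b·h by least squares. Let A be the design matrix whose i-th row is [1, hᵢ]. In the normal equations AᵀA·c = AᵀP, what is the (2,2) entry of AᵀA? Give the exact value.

Row 2 ↔ basis h, column 2 ↔ basis h, so (AᵀA)_{2,2} = Σᵢ (h)·(h) = (-2)·(-2) + (0)·(0) + (1)·(1) + (4)·(4) + (8)·(8) = 85.

85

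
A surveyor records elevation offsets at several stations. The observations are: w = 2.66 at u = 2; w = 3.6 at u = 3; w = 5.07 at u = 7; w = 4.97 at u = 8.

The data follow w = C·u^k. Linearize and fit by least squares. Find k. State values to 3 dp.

k = 0.449

With ln wᵢ as the transformed response and ln uᵢ as the regressor:
Σln u = 5.8171, Σ(ln u)² = 9.7980, Σln w = 5.4860, Σln u·ln w = 8.5785.
Normal system: [[9.7980, 5.8171]; [5.8171, 4]]·[k, ln C]ᵀ = [8.5785, 5.4860]ᵀ.
Slope k = (n·Σln u·ln w − Σln u·Σln w)/(n·Σ(ln u)² − (Σln u)²) = (4·8.5785 − 5.8171·5.4860)/5.3534 = 0.44851; ln C = (Σln w − k·Σln u)/n = 0.71924.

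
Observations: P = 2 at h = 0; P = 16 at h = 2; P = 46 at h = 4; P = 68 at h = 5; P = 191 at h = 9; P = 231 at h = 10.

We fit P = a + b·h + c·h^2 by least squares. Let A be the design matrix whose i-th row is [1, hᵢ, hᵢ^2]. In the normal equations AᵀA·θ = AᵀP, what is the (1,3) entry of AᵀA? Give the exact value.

226

Row 1 ↔ basis 1, column 3 ↔ basis h^2, so (AᵀA)_{1,3} = Σᵢ h^2 = (1)·(0) + (1)·(4) + (1)·(16) + (1)·(25) + (1)·(81) + (1)·(100) = 226.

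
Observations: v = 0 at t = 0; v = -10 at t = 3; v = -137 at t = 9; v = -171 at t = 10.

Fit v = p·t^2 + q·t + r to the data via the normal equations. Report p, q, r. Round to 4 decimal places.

Compute the Gram sums: Σt^2·t^2 = 16642, Σt^2·t = 1756, Σt^2 = 190, Σt·t = 190, Σt = 22, Σ1 = 4.
And Σt^2·v = -28287, Σt·v = -2973, Σv = -318.
MᵀM·[p, q, r]ᵀ = Mᵀv becomes [[16642, 1756, 190]; [1756, 190, 22]; [190, 22, 4]]·[p, q, r]ᵀ = [-28287, -2973, -318]ᵀ.
Inverting the 3×3 Gram matrix, [p, q, r]ᵀ = [-2183/1114, 2733/1114, 49/557]ᵀ.

p = -1.9596, q = 2.4533, r = 0.0880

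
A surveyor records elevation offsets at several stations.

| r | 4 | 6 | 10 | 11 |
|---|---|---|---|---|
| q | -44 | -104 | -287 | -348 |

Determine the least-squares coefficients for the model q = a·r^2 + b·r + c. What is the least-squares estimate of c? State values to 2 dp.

With design matrix M, MᵀM = [[26193, 2611, 273]; [2611, 273, 31]; [273, 31, 4]] and Mᵀq = [-75256, -7498, -783]ᵀ.
Inverting the 3×3 Gram matrix, [a, b, c]ᵀ = [-12797/4684, -10969/4684, 10378/1171]ᵀ.

c = 8.86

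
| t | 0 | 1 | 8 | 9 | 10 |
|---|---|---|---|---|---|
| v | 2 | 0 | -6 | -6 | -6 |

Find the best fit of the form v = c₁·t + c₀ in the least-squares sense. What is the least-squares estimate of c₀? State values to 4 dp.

c₀ = 1.3453

Sums needed: Σt·t = 246, Σt = 28, Σ1 = 5.
Moment sums: Σt·v = -162, Σv = -16.
MᵀM·[c₁, c₀]ᵀ = Mᵀv becomes [[246, 28]; [28, 5]]·[c₁, c₀]ᵀ = [-162, -16]ᵀ.
Δ = 246·5 − 28² = 446.
c₁ = ((-162)·5 − 28·(-16))/446 = -181/223; c₀ = (246·(-16) − 28·(-162))/446 = 300/223.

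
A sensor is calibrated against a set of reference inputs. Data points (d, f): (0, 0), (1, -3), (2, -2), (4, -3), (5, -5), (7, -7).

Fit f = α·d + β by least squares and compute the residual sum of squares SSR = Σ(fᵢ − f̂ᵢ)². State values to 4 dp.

SSR = 4.0670

Normal-equation sums: Σd·d = 95, Σd = 19, Σ1 = 6.
Moment sums: Σd·f = -93, Σf = -20.
det = 95·6 − 19² = 209.
α = ((-93)·6 − 19·(-20))/209 = -178/209; β = (95·(-20) − 19·(-93))/209 = -7/11.
Residuals: 7/11, -316/209, 71/209, 218/209, -2/19, -84/209; SSR = 850/209.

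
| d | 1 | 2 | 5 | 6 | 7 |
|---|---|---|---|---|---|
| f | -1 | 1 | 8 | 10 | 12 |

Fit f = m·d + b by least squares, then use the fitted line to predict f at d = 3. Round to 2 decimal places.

f̂ = 3.36

The normal equations are: 115·m + 21·b = 185;  21·m + 5·b = 30.
det = 115·5 − 21² = 134.
m = (185·5 − 21·30)/134 = 295/134; b = (115·30 − 21·185)/134 = -435/134.
At d = 3: f̂ = (295/134)·(3) + (-435/134)·(1) = 225/67.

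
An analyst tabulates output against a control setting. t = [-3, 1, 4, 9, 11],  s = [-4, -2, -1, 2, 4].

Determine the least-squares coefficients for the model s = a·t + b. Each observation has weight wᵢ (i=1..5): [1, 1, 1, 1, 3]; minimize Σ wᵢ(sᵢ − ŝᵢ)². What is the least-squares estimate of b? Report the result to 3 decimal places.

The normal equations are: 470·a + 44·b = 156;  44·a + 7·b = 7.
(Σwᵢ·t·t = 470, Σwᵢ·t = 44, Σwᵢ·1 = 7, Σwᵢ·t·s = 156, Σwᵢ·s = 7.)
Eliminating b: 7·(row 1) − 44·(row 2) gives 1354·a = 7·156 − 44·7 = 784, so a = 392/677.
Then b = (7 − 44·(392/677))/7 = -1787/677.

b = -2.640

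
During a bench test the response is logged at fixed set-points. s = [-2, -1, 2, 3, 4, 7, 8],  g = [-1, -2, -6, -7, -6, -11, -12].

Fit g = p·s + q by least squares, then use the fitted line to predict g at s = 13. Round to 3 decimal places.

ĝ = -17.262

From the data, Σs·s = 147, Σs = 21, Σ1 = 7.
For Mᵀg: Σs·g = -226, Σg = -45.
det = 147·7 − 21² = 588.
p = ((-226)·7 − 21·(-45))/588 = -13/12; q = (147·(-45) − 21·(-226))/588 = -89/28.
At s = 13: ĝ = (-13/12)·(13) + (-89/28)·(1) = -725/42.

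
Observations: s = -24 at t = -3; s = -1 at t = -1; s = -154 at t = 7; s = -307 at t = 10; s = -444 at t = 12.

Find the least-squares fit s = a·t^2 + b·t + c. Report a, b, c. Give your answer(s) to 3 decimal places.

Entries of MᵀM: Σt^2·t^2 = 33219, Σt^2·t = 3043, Σt^2 = 303, Σt·t = 303, Σt = 25, Σ1 = 5.
For Mᵀs: Σt^2·s = -102399, Σt·s = -9403, Σs = -930.
So MᵀM·[a, b, c]ᵀ = Mᵀs: [[33219, 3043, 303]; [3043, 303, 25]; [303, 25, 5]]·[a, b, c]ᵀ = [-102399, -9403, -930]ᵀ.
Solving the 3×3 system (Gaussian elimination) gives a = -2331785/774494, b = -664059/774494, c = 285291/387247.

a = -3.011, b = -0.857, c = 0.737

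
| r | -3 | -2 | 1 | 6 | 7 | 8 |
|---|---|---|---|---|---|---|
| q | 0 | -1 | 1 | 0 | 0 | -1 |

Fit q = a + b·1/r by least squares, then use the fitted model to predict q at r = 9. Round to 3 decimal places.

Setting ∂/∂a … = 0 gives: 6·a + (101/168)·b = -1;  (101/168)·a + (40217/28224)·b = 11/8.
Determinant 6·(40217/28224) − (101/168)² = 231101/28224.
a = ((-1)·(40217/28224) − (101/168)·(11/8))/(231101/28224) = -63548/231101; b = (6·(11/8) − (101/168)·(-1))/(231101/28224) = 249816/231101.
At r = 9: q̂ = (-63548/231101)·(1) + (249816/231101)·(1/9) = -107372/693303.

q̂ = -0.155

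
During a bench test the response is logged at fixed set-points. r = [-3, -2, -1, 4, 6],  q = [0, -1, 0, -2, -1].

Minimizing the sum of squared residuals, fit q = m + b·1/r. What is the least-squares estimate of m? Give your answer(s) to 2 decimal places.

The normal system AᵀA·[m, b]ᵀ = Aᵀq is [[5, -17/12]; [-17/12, 209/144]]·[m, b]ᵀ = [-4, -1/6]ᵀ.
Determinant 5·(209/144) − (-17/12)² = 21/4.
m = ((-4)·(209/144) − (-17/12)·(-1/6))/(21/4) = -145/126; b = (5·(-1/6) − (-17/12)·(-4))/(21/4) = -26/21.

m = -1.15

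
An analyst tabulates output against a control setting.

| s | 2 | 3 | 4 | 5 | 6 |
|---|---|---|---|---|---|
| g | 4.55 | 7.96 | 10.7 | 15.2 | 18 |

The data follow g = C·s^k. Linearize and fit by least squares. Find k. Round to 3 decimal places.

k = 1.259

Linearized form: ln g = k·ln s + ln C. From the 5 transformed points,
Sums: Σln s = 6.5793, Σ(ln s)² = 9.4099, Σln g = 11.5715, Σln s·ln g = 16.1737.
Normal system: [[9.4099, 6.5793]; [6.5793, 5]]·[k, ln C]ᵀ = [16.1737, 11.5715]ᵀ.
Slope k = (n·Σln s·ln g − Σln s·Σln g)/(n·Σ(ln s)² − (Σln s)²) = (5·16.1737 − 6.5793·11.5715)/3.7630 = 1.25877; ln C = (Σln g − k·Σln s)/n = 0.65795.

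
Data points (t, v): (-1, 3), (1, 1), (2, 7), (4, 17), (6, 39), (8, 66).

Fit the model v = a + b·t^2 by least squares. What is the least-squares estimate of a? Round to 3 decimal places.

The normal system XᵀX·[a, b]ᵀ = Xᵀv is [[6, 122]; [122, 5666]]·[a, b]ᵀ = [133, 5932]ᵀ.
Δ = 6·5666 − 122² = 19112.
a = (133·5666 − 122·5932)/19112 = 14937/9556; b = (6·5932 − 122·133)/19112 = 9683/9556.

a = 1.563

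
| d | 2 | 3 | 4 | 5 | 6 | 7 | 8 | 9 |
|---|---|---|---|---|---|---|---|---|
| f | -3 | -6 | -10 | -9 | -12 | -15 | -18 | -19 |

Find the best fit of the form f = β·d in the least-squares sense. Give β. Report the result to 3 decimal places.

The normal equations are: 284·β = -601.
Hence β = -601 / 284 ≈ -2.1162.

β = -2.116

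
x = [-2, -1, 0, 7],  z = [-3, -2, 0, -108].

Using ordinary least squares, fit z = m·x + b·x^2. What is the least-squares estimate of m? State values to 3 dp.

m = -1.917

Compute the Gram sums: Σx·x = 54, Σx·x^2 = 334, Σx^2·x^2 = 2418.
For Mᵀz: Σx·z = -748, Σx^2·z = -5306.
Determinant 54·2418 − 334² = 19016.
m = ((-748)·2418 − 334·(-5306))/19016 = -9115/4754; b = (54·(-5306) − 334·(-748))/19016 = -9173/4754.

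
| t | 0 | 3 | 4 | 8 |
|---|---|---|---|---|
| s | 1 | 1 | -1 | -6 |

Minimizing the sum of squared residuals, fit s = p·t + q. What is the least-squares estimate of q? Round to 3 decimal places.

q = 2.214

MᵀM·[p, q]ᵀ = Mᵀs reads: 89·p + 15·q = -49;  15·p + 4·q = -5.
(Σt·t = 89, Σt = 15, Σ1 = 4, Σt·s = -49, Σs = -5.)
Determinant 89·4 − 15² = 131.
p = ((-49)·4 − 15·(-5))/131 = -121/131; q = (89·(-5) − 15·(-49))/131 = 290/131.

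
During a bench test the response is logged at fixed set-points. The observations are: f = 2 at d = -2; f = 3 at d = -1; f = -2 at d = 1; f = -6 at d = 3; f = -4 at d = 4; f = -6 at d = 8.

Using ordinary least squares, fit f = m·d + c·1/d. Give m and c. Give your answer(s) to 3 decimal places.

Normal-equation sums: Σd·d = 95, Σd·1/d = 6, Σ1/d·1/d = 1405/576.
Moment sums: Σd·f = -91, Σ1/d·f = -39/4.
AᵀA·[m, c]ᵀ = Aᵀf becomes [[95, 6]; [6, 1405/576]]·[m, c]ᵀ = [-91, -39/4]ᵀ.
Eliminating c: (1405/576)·(row 1) − 6·(row 2) gives (112739/576)·m = (1405/576)·(-91) − 6·(-39/4) = -94159/576, so m = -94159/112739.
Then c = ((-39/4) − 6·(-94159/112739))/(1405/576) = -219024/112739.

m = -0.835, c = -1.943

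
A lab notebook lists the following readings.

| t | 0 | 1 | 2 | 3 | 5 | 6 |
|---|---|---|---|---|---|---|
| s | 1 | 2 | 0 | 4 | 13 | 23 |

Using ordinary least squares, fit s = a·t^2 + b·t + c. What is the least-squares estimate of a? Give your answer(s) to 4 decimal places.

a = 0.9595

The normal equations are: 2019·a + 377·b + 75·c = 1191;  377·a + 75·b + 17·c = 217;  75·a + 17·b + 6·c = 43.
Row-reducing yields a = 403/420, b = -327/140, c = 188/105.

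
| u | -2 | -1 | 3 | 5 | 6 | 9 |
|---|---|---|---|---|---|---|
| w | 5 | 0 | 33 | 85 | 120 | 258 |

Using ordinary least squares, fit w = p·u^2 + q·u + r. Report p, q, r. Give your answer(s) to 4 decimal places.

Compute the Gram sums: Σu^2·u^2 = 8580, Σu^2·u = 1088, Σu^2 = 156, Σu·u = 156, Σu = 20, Σ1 = 6.
Moment sums: Σu^2·w = 27660, Σu·w = 3556, Σw = 501.
So MᵀM·[p, q, r]ᵀ = Mᵀw: [[8580, 1088, 156]; [1088, 156, 20]; [156, 20, 6]]·[p, q, r]ᵀ = [27660, 3556, 501]ᵀ.
Row-reducing yields p = 29507/10190, q = 27519/10190, r = -8047/10190.

p = 2.8957, q = 2.7006, r = -0.7897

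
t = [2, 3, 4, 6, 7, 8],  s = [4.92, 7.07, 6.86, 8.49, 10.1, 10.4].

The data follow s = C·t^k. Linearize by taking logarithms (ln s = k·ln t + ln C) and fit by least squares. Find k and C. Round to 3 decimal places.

Linearized form: ln s = k·ln t + ln C. From the 6 transformed points,
Sums: Σln t = 8.9952, Σ(ln t)² = 14.9303, Σln s = 12.2681, Σln t·ln s = 19.1247.
Normal system: [[14.9303, 8.9952]; [8.9952, 6]]·[k, ln C]ᵀ = [19.1247, 12.2681]ᵀ.
Slope k = (n·Σln t·ln s − Σln t·Σln s)/(n·Σ(ln t)² − (Σln t)²) = (6·19.1247 − 8.9952·12.2681)/8.6686 = 0.50698; ln C = (Σln s − k·Σln t)/n = 1.28463, so C = exp(1.28463) = 3.61332.

k = 0.507, C = 3.613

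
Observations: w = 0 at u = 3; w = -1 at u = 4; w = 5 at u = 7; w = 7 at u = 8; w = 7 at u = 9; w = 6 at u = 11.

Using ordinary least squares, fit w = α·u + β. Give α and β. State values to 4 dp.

With design matrix X, XᵀX = [[340, 42]; [42, 6]] and Xᵀw = [216, 24]ᵀ.
Δ = 340·6 − 42² = 276.
α = (216·6 − 42·24)/276 = 24/23; β = (340·24 − 42·216)/276 = -76/23.

α = 1.0435, β = -3.3043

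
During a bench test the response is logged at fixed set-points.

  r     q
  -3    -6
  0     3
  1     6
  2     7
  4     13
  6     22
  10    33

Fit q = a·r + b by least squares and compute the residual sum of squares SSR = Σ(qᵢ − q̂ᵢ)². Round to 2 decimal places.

SSR = 7.65

Forming AᵀA = [[166, 20]; [20, 7]] and Aᵀq = [552, 78]ᵀ gives AᵀA·[a, b]ᵀ = Aᵀq.
Δ = 166·7 − 20² = 762.
a = (552·7 − 20·78)/762 = 384/127; b = (166·78 − 20·552)/762 = 318/127.
Residuals: 72/127, 63/127, 60/127, -197/127, -203/127, 172/127, 33/127; SSR = 972/127.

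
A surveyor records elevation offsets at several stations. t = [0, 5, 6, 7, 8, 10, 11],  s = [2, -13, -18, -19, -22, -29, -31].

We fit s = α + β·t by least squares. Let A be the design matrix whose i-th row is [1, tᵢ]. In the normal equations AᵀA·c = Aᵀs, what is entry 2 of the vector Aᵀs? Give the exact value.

-1113

Entry 2 ↔ basis t, so (Aᵀs)_{2} = Σᵢ (t)·sᵢ = (0)·(2) + (5)·(-13) + (6)·(-18) + (7)·(-19) + (8)·(-22) + (10)·(-29) + (11)·(-31) = -1113.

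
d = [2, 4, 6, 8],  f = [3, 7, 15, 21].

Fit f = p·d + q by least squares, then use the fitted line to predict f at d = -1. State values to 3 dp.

f̂ = -7.100

With design matrix A, AᵀA = [[120, 20]; [20, 4]] and Aᵀf = [292, 46]ᵀ.
Δ = 120·4 − 20² = 80.
p = (292·4 − 20·46)/80 = 31/10; q = (120·46 − 20·292)/80 = -4.
At d = -1: f̂ = (31/10)·(-1) + (-4)·(1) = -71/10.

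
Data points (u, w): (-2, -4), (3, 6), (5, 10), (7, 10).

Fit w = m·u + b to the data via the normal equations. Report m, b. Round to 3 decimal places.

Sums needed: Σu·u = 87, Σu = 13, Σ1 = 4.
Right-hand side: Σu·w = 146, Σw = 22.
AᵀA·[m, b]ᵀ = Aᵀw becomes [[87, 13]; [13, 4]]·[m, b]ᵀ = [146, 22]ᵀ.
Δ = 87·4 − 13² = 179.
m = (146·4 − 13·22)/179 = 298/179; b = (87·22 − 13·146)/179 = 16/179.

m = 1.665, b = 0.089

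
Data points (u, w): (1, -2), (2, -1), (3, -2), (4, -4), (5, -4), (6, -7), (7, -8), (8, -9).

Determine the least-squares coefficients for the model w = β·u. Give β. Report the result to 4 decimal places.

With design matrix X, XᵀX = [[204]] and Xᵀw = [-216]ᵀ.
β = (-216)/204 = -1.05882.

β = -1.0588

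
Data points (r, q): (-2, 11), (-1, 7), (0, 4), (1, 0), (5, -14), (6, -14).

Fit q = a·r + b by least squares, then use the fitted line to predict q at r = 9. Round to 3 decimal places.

q̂ = -25.393

Normal-equation sums: Σr·r = 67, Σr = 9, Σ1 = 6.
And Σr·q = -183, Σq = -6.
Eliminating b: 6·(row 1) − 9·(row 2) gives 321·a = 6·(-183) − 9·(-6) = -1044, so a = -348/107.
Then b = ((-6) − 9·(-348/107))/6 = 415/107.
At r = 9: q̂ = (-348/107)·(9) + (415/107)·(1) = -2717/107.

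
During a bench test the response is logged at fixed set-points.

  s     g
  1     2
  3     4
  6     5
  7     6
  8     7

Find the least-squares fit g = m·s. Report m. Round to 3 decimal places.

m = 0.893

Forming AᵀA = [[159]] and Aᵀg = [142]ᵀ gives AᵀA·[m]ᵀ = Aᵀg.
Hence m = 142 / 159 ≈ 0.893082.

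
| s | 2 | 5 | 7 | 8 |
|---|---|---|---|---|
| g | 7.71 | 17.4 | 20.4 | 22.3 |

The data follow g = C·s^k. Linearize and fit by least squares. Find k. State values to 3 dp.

Linearized form: ln g = k·ln s + ln C. From the 4 transformed points,
Σln s = 6.3279, Σ(ln s)² = 11.1814, Σln g = 11.0191, Σln s·ln g = 18.3368.
Normal system: [[11.1814, 6.3279]; [6.3279, 4]]·[k, ln C]ᵀ = [18.3368, 11.0191]ᵀ.
Solving (det = 4.6828): k = 0.77286, ln C = 1.53212.

k = 0.773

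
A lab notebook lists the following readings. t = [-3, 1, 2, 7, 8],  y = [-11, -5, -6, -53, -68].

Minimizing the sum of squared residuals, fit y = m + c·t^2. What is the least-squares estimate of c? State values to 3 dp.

c = -1.022

Compute the Gram sums: Σ1 = 5, Σt^2 = 127, Σt^2·t^2 = 6595.
Right-hand side: Σy = -143, Σt^2·y = -7077.
Normal equations: [[5, 127]; [127, 6595]]·[m, c]ᵀ = [-143, -7077]ᵀ.
Determinant 5·6595 − 127² = 16846.
m = ((-143)·6595 − 127·(-7077))/16846 = -22153/8423; c = (5·(-7077) − 127·(-143))/16846 = -8612/8423.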